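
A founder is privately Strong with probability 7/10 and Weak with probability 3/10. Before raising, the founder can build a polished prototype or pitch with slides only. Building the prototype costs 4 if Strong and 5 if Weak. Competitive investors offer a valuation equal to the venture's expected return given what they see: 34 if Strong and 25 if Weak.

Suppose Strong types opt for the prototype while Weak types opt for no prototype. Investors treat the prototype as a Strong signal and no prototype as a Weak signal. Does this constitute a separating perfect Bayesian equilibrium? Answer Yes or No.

Under these beliefs, the prototype earns valuation 34 and no prototype earns valuation 25.
Strong: the prototype nets 34 − 4 = 30; no prototype nets 25. Strong prefers the prototype.
Weak: the prototype nets 34 − 5 = 29; no prototype nets 25. Weak would deviate to the prototype.
Weak has a profitable deviation, so the profile is not an equilibrium.

No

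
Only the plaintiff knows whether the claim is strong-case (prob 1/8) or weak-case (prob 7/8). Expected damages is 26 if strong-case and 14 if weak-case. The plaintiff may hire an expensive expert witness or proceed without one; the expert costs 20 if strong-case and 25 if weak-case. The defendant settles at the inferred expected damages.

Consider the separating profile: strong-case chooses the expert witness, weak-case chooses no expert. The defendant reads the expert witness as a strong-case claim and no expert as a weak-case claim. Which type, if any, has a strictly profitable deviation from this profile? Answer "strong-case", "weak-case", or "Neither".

strong-case

The expert witness pays 26; no expert pays 14.
strong-case: assigned the expert witness, nets 26 − 20 = 6; deviating to no expert nets 14.
weak-case: assigned no expert, nets 14; deviating to the expert witness nets 26 − 25 = 1.
The strong-case type gains 8 by deviating.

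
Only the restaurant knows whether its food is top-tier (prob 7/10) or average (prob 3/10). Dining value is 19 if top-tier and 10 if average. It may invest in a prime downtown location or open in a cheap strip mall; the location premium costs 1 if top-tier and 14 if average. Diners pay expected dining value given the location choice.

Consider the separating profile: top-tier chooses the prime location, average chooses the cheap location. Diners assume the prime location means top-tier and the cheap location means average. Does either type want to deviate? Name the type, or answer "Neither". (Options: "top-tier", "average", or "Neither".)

The prime location pays 19; the cheap location pays 10.
top-tier: assigned the prime location, nets 19 − 1 = 18; deviating to the cheap location nets 10.
average: assigned the cheap location, nets 10; deviating to the prime location nets 19 − 14 = 5.
Both types strictly prefer their assigned action; no profitable deviation.

Neither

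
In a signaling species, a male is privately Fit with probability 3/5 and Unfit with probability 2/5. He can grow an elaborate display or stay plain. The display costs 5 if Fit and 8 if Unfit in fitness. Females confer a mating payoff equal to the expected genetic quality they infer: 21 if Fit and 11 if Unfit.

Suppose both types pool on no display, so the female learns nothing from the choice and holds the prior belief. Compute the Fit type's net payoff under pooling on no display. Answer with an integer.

17

Pooled mating payoff = 3/5·21 + 2/5·11 = 17.
Fit pays no cost for no display, so net payoff = 17.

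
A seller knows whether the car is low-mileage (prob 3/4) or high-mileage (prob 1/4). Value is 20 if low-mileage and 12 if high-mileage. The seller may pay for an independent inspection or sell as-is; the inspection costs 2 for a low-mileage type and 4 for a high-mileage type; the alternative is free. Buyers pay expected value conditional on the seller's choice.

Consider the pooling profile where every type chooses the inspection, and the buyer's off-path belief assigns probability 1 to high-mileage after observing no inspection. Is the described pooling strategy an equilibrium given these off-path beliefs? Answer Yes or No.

On path, the buyer holds the prior and pays 3/4·20 + 1/4·12 = 18. Off path (no inspection), believing high-mileage, it pays 12.
low-mileage: the inspection nets 18 − 2 = 16; no inspection nets 12. low-mileage stays.
high-mileage: the inspection nets 18 − 4 = 14; no inspection nets 12. high-mileage stays.
No type deviates, so pooling is sustained.

Yes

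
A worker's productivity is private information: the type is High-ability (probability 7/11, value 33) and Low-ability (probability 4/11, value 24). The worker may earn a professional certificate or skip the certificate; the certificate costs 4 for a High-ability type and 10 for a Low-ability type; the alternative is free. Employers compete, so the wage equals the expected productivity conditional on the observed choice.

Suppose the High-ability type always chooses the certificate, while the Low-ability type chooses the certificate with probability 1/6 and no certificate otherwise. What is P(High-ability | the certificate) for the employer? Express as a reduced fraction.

21/23

P(the certificate) = (7/11)·1 + (4/11)·(1/6) = 23/33.
By Bayes' rule, P(High-ability | the certificate) = (7/11) / (23/33) = 21/23.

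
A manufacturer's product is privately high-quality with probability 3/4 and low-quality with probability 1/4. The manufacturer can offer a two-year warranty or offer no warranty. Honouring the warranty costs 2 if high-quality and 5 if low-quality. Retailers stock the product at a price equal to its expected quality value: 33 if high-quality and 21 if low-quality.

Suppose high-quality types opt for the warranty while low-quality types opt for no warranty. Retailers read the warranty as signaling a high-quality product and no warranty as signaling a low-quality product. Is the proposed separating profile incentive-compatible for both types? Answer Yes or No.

Under these beliefs, the warranty earns price 33 and no warranty earns price 21.
high-quality: the warranty nets 33 − 2 = 31; no warranty nets 21. high-quality prefers the warranty.
low-quality: the warranty nets 33 − 5 = 28; no warranty nets 21. low-quality would deviate to the warranty.
low-quality has a profitable deviation, so the profile is not an equilibrium.

No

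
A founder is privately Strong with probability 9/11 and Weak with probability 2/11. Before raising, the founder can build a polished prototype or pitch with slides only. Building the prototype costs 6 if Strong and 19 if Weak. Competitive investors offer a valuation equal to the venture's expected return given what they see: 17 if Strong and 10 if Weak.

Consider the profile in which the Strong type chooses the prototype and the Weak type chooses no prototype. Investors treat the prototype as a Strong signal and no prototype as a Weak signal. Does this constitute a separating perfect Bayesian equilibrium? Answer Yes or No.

Under these beliefs, the prototype earns valuation 17 and no prototype earns valuation 10.
Strong: the prototype nets 17 − 6 = 11; no prototype nets 10. Strong prefers the prototype.
Weak: the prototype nets 17 − 19 = -2; no prototype nets 10. Weak prefers no prototype.
Neither type deviates, so the separating profile is an equilibrium.

Yes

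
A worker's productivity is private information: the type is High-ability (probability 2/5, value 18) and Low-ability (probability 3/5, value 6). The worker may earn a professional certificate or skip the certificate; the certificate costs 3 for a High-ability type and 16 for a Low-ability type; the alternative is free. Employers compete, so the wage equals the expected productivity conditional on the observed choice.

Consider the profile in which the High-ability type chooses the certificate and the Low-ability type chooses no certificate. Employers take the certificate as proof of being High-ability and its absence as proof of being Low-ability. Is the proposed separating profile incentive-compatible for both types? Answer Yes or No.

Yes

Under these beliefs, the certificate earns wage 18 and no certificate earns wage 6.
High-ability: the certificate nets 18 − 3 = 15; no certificate nets 6. High-ability prefers the certificate.
Low-ability: the certificate nets 18 − 16 = 2; no certificate nets 6. Low-ability prefers no certificate.
Neither type deviates, so the separating profile is an equilibrium.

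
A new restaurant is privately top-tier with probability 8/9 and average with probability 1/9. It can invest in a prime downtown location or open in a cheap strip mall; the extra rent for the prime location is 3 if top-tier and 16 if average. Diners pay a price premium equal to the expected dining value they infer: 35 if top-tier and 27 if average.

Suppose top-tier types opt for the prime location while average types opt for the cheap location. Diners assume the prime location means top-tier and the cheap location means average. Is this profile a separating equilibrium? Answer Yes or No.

Under these beliefs, the prime location earns price premium 35 and the cheap location earns price premium 27.
top-tier: the prime location nets 35 − 3 = 32; the cheap location nets 27. top-tier prefers the prime location.
average: the prime location nets 35 − 16 = 19; the cheap location nets 27. average prefers the cheap location.
Neither type deviates, so the separating profile is an equilibrium.

Yes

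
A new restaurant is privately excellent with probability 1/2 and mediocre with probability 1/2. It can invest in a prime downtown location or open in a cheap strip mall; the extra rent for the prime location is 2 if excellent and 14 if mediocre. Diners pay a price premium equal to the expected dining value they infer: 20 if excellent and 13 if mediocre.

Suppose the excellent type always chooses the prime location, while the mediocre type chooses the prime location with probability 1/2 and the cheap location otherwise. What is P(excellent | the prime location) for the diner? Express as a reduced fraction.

2/3

P(the prime location) = (1/2)·1 + (1/2)·(1/2) = 3/4.
By Bayes' rule, P(excellent | the prime location) = (1/2) / (3/4) = 2/3.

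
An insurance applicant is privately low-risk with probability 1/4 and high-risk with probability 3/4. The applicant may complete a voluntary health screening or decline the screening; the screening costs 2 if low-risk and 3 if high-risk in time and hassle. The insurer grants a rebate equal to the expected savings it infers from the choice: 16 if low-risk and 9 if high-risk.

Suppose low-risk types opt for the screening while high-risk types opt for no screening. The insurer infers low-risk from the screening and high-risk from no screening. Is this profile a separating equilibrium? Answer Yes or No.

Under these beliefs, the screening earns rebate 16 and no screening earns rebate 9.
low-risk: the screening nets 16 − 2 = 14; no screening nets 9. low-risk prefers the screening.
high-risk: the screening nets 16 − 3 = 13; no screening nets 9. high-risk would deviate to the screening.
high-risk has a profitable deviation, so the profile is not an equilibrium.

No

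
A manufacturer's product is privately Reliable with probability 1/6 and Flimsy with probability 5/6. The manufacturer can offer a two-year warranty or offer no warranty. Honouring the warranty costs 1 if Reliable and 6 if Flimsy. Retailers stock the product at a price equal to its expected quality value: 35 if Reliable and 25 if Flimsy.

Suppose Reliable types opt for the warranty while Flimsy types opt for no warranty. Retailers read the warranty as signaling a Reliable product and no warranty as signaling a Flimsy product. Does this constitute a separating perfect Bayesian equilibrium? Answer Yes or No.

Under these beliefs, the warranty earns price 35 and no warranty earns price 25.
Reliable: the warranty nets 35 − 1 = 34; no warranty nets 25. Reliable prefers the warranty.
Flimsy: the warranty nets 35 − 6 = 29; no warranty nets 25. Flimsy would deviate to the warranty.
Flimsy has a profitable deviation, so the profile is not an equilibrium.

No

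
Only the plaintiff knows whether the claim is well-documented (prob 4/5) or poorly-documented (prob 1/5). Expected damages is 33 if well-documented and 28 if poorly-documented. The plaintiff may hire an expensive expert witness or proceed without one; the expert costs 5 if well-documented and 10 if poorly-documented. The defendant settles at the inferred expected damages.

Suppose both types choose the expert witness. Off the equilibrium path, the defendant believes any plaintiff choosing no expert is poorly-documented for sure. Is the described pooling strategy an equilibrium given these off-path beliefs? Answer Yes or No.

On path, the defendant holds the prior and pays 4/5·33 + 1/5·28 = 32. Off path (no expert), believing poorly-documented, it pays 28.
well-documented: the expert witness nets 32 − 5 = 27; no expert nets 28. well-documented would deviate.
poorly-documented: the expert witness nets 32 − 10 = 22; no expert nets 28. poorly-documented would deviate.
A type deviates, so pooling fails.

No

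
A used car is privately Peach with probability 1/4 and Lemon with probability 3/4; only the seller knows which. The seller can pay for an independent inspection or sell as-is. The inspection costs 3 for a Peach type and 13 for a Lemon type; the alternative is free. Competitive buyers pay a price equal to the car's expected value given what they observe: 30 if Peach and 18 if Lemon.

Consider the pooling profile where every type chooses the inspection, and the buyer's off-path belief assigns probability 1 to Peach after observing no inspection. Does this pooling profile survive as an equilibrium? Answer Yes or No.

No

On path, the buyer holds the prior and pays 1/4·30 + 3/4·18 = 21. Off path (no inspection), believing Peach, it pays 30.
Peach: the inspection nets 21 − 3 = 18; no inspection nets 30. Peach would deviate.
Lemon: the inspection nets 21 − 13 = 8; no inspection nets 30. Lemon would deviate.
A type deviates, so pooling fails.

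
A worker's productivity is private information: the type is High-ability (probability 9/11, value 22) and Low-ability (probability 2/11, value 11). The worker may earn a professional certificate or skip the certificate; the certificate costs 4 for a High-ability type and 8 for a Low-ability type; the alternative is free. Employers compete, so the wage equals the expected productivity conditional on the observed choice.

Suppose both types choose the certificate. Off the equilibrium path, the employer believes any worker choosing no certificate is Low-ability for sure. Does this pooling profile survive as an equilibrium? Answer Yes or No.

On path, the employer holds the prior and pays 9/11·22 + 2/11·11 = 20. Off path (no certificate), believing Low-ability, it pays 11.
High-ability: the certificate nets 20 − 4 = 16; no certificate nets 11. High-ability stays.
Low-ability: the certificate nets 20 − 8 = 12; no certificate nets 11. Low-ability stays.
No type deviates, so pooling is sustained.

Yes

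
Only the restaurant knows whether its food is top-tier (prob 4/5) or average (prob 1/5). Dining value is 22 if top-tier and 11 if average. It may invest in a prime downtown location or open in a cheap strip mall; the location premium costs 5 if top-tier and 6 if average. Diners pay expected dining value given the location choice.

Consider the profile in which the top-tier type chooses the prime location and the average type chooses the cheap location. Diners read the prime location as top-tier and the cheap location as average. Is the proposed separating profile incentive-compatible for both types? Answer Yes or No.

Under these beliefs, the prime location earns price premium 22 and the cheap location earns price premium 11.
top-tier: the prime location nets 22 − 5 = 17; the cheap location nets 11. top-tier prefers the prime location.
average: the prime location nets 22 − 6 = 16; the cheap location nets 11. average would deviate to the prime location.
average has a profitable deviation, so the profile is not an equilibrium.

No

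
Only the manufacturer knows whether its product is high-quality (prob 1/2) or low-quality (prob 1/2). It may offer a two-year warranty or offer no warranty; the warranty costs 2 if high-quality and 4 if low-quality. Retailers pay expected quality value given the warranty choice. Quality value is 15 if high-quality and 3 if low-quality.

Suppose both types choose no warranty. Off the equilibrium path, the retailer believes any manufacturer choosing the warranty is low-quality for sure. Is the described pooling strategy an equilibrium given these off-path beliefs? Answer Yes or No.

On path, the retailer holds the prior and pays 1/2·15 + 1/2·3 = 9. Off path (the warranty), believing low-quality, it pays 3.
high-quality: no warranty nets 9; the warranty nets 3 − 2 = 1. high-quality stays.
low-quality: no warranty nets 9; the warranty nets 3 − 4 = -1. low-quality stays.
No type deviates, so pooling is sustained.

Yes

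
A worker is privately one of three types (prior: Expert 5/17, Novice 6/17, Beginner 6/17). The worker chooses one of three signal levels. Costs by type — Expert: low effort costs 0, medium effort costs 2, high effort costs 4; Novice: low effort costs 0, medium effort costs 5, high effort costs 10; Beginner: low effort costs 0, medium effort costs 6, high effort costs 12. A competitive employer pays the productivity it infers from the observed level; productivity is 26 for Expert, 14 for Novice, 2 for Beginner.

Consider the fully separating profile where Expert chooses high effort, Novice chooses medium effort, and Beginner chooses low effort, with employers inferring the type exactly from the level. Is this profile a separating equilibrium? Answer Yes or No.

No

Separating wages: high effort → 26, medium effort → 14, low effort → 2.
Expert (assigned high effort): low effort: 2 − 0 = 2; medium effort: 14 − 2 = 12; high effort: 26 − 4 = 22. Expert stays.
Novice (assigned medium effort): low effort: 2 − 0 = 2; medium effort: 14 − 5 = 9; high effort: 26 − 10 = 16. Novice prefers high effort.
Beginner (assigned low effort): low effort: 2 − 0 = 2; medium effort: 14 − 6 = 8; high effort: 26 − 12 = 14. Beginner prefers high effort.
At least one type deviates; the separating profile fails.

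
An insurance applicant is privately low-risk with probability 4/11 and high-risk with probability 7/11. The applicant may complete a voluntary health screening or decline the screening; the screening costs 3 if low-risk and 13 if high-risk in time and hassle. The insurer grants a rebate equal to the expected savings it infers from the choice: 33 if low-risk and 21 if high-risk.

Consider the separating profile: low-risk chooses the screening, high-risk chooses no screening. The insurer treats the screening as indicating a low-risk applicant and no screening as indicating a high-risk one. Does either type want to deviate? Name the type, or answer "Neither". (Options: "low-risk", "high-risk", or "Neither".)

Neither

The screening pays 33; no screening pays 21.
low-risk: assigned the screening, nets 33 − 3 = 30; deviating to no screening nets 21.
high-risk: assigned no screening, nets 21; deviating to the screening nets 33 − 13 = 20.
Both types strictly prefer their assigned action; no profitable deviation.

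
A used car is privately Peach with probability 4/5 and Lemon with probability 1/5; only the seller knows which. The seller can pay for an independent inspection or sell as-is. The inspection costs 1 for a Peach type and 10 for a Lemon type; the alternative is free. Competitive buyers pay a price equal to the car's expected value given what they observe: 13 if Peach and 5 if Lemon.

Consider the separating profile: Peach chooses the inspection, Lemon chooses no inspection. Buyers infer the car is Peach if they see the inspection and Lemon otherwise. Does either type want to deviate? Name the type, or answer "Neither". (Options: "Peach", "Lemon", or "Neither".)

The inspection pays 13; no inspection pays 5.
Peach: assigned the inspection, nets 13 − 1 = 12; deviating to no inspection nets 5.
Lemon: assigned no inspection, nets 5; deviating to the inspection nets 13 − 10 = 3.
Both types strictly prefer their assigned action; no profitable deviation.

Neither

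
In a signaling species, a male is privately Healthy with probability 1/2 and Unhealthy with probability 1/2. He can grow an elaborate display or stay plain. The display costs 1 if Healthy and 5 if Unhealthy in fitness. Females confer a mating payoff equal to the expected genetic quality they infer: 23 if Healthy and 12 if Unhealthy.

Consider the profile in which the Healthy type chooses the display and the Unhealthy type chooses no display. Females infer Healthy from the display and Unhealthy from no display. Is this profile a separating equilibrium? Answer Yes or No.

Under these beliefs, the display earns mating payoff 23 and no display earns mating payoff 12.
Healthy: the display nets 23 − 1 = 22; no display nets 12. Healthy prefers the display.
Unhealthy: the display nets 23 − 5 = 18; no display nets 12. Unhealthy would deviate to the display.
Unhealthy has a profitable deviation, so the profile is not an equilibrium.

No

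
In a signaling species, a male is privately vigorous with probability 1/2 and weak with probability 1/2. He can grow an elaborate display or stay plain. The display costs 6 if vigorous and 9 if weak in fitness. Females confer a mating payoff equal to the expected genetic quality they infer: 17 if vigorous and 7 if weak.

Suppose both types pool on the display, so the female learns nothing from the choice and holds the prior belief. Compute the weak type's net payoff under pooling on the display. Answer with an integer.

3

Pooled mating payoff = 1/2·17 + 1/2·7 = 12.
weak pays cost 9 for the display, so net payoff = 12 − 9 = 3.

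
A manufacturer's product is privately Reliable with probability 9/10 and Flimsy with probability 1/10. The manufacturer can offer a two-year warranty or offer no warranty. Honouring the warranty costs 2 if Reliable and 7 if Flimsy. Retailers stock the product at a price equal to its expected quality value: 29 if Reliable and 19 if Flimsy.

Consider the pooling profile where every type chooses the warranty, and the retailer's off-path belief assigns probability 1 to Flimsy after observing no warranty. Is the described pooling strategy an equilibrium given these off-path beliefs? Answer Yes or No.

Yes

On path, the retailer holds the prior and pays 9/10·29 + 1/10·19 = 28. Off path (no warranty), believing Flimsy, it pays 19.
Reliable: the warranty nets 28 − 2 = 26; no warranty nets 19. Reliable stays.
Flimsy: the warranty nets 28 − 7 = 21; no warranty nets 19. Flimsy stays.
No type deviates, so pooling is sustained.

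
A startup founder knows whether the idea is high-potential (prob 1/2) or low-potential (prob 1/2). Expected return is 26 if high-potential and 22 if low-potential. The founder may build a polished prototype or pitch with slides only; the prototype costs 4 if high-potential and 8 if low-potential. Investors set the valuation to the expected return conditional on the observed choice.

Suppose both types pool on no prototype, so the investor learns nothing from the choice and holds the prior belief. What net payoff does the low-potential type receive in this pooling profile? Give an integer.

Pooled valuation = 1/2·26 + 1/2·22 = 24.
low-potential pays no cost for no prototype, so net payoff = 24.

24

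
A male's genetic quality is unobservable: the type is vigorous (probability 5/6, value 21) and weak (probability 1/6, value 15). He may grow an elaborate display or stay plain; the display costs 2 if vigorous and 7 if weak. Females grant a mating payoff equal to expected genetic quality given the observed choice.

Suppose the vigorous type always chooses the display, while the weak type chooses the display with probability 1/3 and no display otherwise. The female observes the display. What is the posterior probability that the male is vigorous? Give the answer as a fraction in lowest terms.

P(the display) = (5/6)·1 + (1/6)·(1/3) = 8/9.
By Bayes' rule, P(vigorous | the display) = (5/6) / (8/9) = 15/16.

15/16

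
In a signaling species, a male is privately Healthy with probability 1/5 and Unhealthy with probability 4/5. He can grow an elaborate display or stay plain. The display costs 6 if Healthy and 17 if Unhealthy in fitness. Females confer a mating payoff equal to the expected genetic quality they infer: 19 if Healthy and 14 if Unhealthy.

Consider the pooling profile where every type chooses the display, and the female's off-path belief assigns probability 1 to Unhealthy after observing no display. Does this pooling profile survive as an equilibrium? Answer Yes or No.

On path, the female holds the prior and pays 1/5·19 + 4/5·14 = 15. Off path (no display), believing Unhealthy, it pays 14.
Healthy: the display nets 15 − 6 = 9; no display nets 14. Healthy would deviate.
Unhealthy: the display nets 15 − 17 = -2; no display nets 14. Unhealthy would deviate.
A type deviates, so pooling fails.

No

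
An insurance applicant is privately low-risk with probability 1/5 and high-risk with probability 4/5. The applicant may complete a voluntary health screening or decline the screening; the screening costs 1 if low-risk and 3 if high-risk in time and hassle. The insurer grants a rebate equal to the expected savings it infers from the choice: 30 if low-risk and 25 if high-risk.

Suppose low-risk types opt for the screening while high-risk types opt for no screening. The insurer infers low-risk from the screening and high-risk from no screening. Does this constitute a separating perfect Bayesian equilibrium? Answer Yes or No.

Under these beliefs, the screening earns rebate 30 and no screening earns rebate 25.
low-risk: the screening nets 30 − 1 = 29; no screening nets 25. low-risk prefers the screening.
high-risk: the screening nets 30 − 3 = 27; no screening nets 25. high-risk would deviate to the screening.
high-risk has a profitable deviation, so the profile is not an equilibrium.

No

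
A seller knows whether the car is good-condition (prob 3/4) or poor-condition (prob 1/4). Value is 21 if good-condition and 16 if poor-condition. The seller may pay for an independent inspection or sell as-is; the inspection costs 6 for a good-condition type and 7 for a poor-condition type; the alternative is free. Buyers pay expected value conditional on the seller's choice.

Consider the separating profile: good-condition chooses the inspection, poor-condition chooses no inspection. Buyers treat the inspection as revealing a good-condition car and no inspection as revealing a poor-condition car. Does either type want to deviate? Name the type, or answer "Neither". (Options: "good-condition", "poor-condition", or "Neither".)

good-condition

The inspection pays 21; no inspection pays 16.
good-condition: assigned the inspection, nets 21 − 6 = 15; deviating to no inspection nets 16.
poor-condition: assigned no inspection, nets 16; deviating to the inspection nets 21 − 7 = 14.
The good-condition type gains 1 by deviating.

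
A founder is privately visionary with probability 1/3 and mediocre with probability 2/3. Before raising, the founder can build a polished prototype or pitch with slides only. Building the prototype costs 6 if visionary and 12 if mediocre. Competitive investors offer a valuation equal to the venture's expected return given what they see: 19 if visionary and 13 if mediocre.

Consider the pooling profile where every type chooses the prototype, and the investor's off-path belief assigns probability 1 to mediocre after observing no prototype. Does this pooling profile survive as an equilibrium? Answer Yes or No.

On path, the investor holds the prior and pays 1/3·19 + 2/3·13 = 15. Off path (no prototype), believing mediocre, it pays 13.
visionary: the prototype nets 15 − 6 = 9; no prototype nets 13. visionary would deviate.
mediocre: the prototype nets 15 − 12 = 3; no prototype nets 13. mediocre would deviate.
A type deviates, so pooling fails.

No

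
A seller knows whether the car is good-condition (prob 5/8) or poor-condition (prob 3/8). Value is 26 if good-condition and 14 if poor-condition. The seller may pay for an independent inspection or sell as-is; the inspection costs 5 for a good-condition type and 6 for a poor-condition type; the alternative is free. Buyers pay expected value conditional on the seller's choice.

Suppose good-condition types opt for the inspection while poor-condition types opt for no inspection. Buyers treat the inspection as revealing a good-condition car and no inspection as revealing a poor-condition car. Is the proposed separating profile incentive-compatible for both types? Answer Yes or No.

Under these beliefs, the inspection earns price 26 and no inspection earns price 14.
good-condition: the inspection nets 26 − 5 = 21; no inspection nets 14. good-condition prefers the inspection.
poor-condition: the inspection nets 26 − 6 = 20; no inspection nets 14. poor-condition would deviate to the inspection.
poor-condition has a profitable deviation, so the profile is not an equilibrium.

No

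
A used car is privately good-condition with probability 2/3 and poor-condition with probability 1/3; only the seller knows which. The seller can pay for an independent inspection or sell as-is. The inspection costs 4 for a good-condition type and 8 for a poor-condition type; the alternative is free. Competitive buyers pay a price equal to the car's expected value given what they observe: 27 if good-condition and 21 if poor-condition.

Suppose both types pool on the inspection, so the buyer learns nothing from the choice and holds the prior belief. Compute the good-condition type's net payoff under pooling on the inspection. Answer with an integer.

21

Pooled price = 2/3·27 + 1/3·21 = 25.
good-condition pays cost 4 for the inspection, so net payoff = 25 − 4 = 21.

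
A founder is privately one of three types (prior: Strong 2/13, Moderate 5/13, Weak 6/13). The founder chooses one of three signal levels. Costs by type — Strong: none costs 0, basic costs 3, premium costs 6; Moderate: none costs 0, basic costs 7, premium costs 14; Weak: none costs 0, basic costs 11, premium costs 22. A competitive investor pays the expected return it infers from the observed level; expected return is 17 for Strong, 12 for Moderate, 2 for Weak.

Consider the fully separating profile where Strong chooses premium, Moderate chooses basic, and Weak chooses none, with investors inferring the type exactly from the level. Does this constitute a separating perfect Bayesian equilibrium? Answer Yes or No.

Separating valuations: premium → 17, basic → 12, none → 2.
Strong (assigned premium): none: 2 − 0 = 2; basic: 12 − 3 = 9; premium: 17 − 6 = 11. Strong stays.
Moderate (assigned basic): none: 2 − 0 = 2; basic: 12 − 7 = 5; premium: 17 − 14 = 3. Moderate stays.
Weak (assigned none): none: 2 − 0 = 2; basic: 12 − 11 = 1; premium: 17 − 22 = -5. Weak stays.
Every type prefers its assigned level; separation holds.

Yes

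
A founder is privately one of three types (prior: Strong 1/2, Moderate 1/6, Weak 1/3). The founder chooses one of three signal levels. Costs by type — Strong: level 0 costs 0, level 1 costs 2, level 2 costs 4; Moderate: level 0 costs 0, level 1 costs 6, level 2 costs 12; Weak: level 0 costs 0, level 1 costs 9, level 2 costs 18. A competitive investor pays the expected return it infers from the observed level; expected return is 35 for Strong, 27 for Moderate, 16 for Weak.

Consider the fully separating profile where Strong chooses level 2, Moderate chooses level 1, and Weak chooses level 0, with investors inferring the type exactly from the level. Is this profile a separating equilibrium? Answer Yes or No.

No

Separating valuations: level 2 → 35, level 1 → 27, level 0 → 16.
Strong (assigned level 2): level 0: 16 − 0 = 16; level 1: 27 − 2 = 25; level 2: 35 − 4 = 31. Strong stays.
Moderate (assigned level 1): level 0: 16 − 0 = 16; level 1: 27 − 6 = 21; level 2: 35 − 12 = 23. Moderate prefers level 2.
Weak (assigned level 0): level 0: 16 − 0 = 16; level 1: 27 − 9 = 18; level 2: 35 − 18 = 17. Weak prefers level 1.
At least one type deviates; the separating profile fails.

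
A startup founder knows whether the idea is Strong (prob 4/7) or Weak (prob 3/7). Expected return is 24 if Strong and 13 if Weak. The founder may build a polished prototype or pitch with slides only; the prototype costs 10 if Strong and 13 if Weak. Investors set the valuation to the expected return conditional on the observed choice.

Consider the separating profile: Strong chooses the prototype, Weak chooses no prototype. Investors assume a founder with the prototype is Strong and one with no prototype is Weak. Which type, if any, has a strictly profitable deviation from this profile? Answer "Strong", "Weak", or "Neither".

The prototype pays 24; no prototype pays 13.
Strong: assigned the prototype, nets 24 − 10 = 14; deviating to no prototype nets 13.
Weak: assigned no prototype, nets 13; deviating to the prototype nets 24 − 13 = 11.
Both types strictly prefer their assigned action; no profitable deviation.

Neither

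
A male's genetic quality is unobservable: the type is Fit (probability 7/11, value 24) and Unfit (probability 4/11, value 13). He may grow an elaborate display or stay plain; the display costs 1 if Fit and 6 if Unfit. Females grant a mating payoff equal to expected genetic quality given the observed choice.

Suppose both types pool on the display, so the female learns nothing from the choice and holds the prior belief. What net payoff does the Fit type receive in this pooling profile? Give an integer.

Pooled mating payoff = 7/11·24 + 4/11·13 = 20.
Fit pays cost 1 for the display, so net payoff = 20 − 1 = 19.

19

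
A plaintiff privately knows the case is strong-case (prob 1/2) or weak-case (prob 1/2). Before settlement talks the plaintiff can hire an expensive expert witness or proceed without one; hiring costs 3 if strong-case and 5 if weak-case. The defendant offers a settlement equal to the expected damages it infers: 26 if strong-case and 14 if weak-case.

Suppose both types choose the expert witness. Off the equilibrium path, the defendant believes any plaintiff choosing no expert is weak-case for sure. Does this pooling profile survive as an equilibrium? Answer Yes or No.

Yes

On path, the defendant holds the prior and pays 1/2·26 + 1/2·14 = 20. Off path (no expert), believing weak-case, it pays 14.
strong-case: the expert witness nets 20 − 3 = 17; no expert nets 14. strong-case stays.
weak-case: the expert witness nets 20 − 5 = 15; no expert nets 14. weak-case stays.
No type deviates, so pooling is sustained.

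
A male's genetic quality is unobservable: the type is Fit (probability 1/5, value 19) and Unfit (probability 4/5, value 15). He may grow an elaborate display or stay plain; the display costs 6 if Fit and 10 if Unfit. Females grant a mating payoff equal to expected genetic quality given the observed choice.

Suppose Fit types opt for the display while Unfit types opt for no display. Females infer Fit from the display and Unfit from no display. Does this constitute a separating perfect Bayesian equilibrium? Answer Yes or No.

Under these beliefs, the display earns mating payoff 19 and no display earns mating payoff 15.
Fit: the display nets 19 − 6 = 13; no display nets 15. Fit would deviate to no display.
Unfit: the display nets 19 − 10 = 9; no display nets 15. Unfit prefers no display.
Fit has a profitable deviation, so the profile is not an equilibrium.

No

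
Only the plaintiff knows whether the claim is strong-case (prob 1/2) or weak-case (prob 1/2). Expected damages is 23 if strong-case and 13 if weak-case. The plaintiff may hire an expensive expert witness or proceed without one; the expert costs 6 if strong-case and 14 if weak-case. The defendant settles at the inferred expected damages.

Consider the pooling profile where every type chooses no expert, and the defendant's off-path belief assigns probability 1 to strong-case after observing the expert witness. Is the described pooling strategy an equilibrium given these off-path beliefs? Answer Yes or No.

Yes

On path, the defendant holds the prior and pays 1/2·23 + 1/2·13 = 18. Off path (the expert witness), believing strong-case, it pays 23.
strong-case: no expert nets 18; the expert witness nets 23 − 6 = 17. strong-case stays.
weak-case: no expert nets 18; the expert witness nets 23 − 14 = 9. weak-case stays.
No type deviates, so pooling is sustained.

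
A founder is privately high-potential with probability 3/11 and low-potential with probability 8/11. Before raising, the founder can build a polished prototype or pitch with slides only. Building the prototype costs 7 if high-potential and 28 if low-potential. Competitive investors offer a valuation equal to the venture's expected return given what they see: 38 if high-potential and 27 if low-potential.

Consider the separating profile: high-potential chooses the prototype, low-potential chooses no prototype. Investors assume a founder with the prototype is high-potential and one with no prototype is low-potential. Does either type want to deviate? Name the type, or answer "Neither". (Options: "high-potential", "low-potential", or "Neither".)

The prototype pays 38; no prototype pays 27.
high-potential: assigned the prototype, nets 38 − 7 = 31; deviating to no prototype nets 27.
low-potential: assigned no prototype, nets 27; deviating to the prototype nets 38 − 28 = 10.
Both types strictly prefer their assigned action; no profitable deviation.

Neither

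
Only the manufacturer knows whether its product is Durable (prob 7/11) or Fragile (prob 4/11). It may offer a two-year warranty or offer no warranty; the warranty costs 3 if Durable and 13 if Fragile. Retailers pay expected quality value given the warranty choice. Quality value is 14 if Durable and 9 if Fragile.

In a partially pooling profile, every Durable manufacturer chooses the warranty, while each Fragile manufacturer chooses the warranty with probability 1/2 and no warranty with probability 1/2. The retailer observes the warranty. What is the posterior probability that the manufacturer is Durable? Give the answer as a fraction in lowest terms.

P(the warranty) = (7/11)·1 + (4/11)·(1/2) = 9/11.
By Bayes' rule, P(Durable | the warranty) = (7/11) / (9/11) = 7/9.

7/9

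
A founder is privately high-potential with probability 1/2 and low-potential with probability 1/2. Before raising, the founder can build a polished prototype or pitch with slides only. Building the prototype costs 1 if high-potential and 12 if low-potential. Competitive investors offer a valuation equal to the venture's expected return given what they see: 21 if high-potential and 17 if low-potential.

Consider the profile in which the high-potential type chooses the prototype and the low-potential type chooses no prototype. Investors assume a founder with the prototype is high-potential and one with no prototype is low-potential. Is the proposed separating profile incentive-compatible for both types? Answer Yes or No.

Yes

Under these beliefs, the prototype earns valuation 21 and no prototype earns valuation 17.
high-potential: the prototype nets 21 − 1 = 20; no prototype nets 17. high-potential prefers the prototype.
low-potential: the prototype nets 21 − 12 = 9; no prototype nets 17. low-potential prefers no prototype.
Neither type deviates, so the separating profile is an equilibrium.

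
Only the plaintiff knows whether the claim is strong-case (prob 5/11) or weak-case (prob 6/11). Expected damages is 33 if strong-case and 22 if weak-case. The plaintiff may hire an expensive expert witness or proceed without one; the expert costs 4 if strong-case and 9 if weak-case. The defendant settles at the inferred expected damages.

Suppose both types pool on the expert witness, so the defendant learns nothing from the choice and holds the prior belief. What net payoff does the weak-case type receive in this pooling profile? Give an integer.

18

Pooled settlement = 5/11·33 + 6/11·22 = 27.
weak-case pays cost 9 for the expert witness, so net payoff = 27 − 9 = 18.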